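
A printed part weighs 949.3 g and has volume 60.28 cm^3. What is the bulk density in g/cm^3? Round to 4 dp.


rho = 949.3 / 60.28 = 15.7482 g/cm^3


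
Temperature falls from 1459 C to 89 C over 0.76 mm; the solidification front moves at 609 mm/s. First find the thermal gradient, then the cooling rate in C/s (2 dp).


G = (1459-89)/0.76 = 1802.63157895 C/mm
CR = 1802.63157895 * 609 = 1097802.63 C/s


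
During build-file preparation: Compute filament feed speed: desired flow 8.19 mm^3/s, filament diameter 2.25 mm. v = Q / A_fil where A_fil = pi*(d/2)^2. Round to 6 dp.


A = pi*(2.25/2)^2 = 3.976078
v = 8.19 / 3.976078 = 2.059819 mm/s


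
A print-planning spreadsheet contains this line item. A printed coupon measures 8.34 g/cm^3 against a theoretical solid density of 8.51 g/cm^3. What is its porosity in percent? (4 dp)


Porosity = (1-8.34/8.51)*100 = 1.9976 %


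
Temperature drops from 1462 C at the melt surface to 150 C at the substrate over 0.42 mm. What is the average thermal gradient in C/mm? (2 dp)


G = (1462-150)/0.42 = 3123.81 C/mm


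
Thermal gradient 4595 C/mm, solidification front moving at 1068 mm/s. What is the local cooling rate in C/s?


CR = 4595 * 1068 = 4907460 C/s


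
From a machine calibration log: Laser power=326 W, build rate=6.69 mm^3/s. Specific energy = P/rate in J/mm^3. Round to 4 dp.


SE = 326 / 6.69 = 48.7294 J/mm^3


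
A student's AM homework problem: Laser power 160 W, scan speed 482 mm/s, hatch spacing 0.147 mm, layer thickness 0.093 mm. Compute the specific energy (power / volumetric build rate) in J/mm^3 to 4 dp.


Build rate = 482 * 0.147 * 0.093 = 6.589422 mm^3/s
SE = 160 / 6.589422 = 24.2813 J/mm^3


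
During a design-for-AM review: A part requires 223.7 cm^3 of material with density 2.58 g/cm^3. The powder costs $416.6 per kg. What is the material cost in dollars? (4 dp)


Mass = 223.7*2.58/1000 = 0.577146 kg
Cost = 0.577146 * 416.6 = 240.439 $


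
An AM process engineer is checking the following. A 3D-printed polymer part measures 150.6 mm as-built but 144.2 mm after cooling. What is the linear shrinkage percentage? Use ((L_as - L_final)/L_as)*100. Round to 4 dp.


Shrinkage = ((150.6-144.2)/150.6)*100 = 4.2497 %


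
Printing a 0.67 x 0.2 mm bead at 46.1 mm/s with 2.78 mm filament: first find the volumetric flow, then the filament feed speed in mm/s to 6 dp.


Q = 0.67 * 0.2 * 46.1 = 6.1774 mm^3/s
A_fil = pi*(2.78/2)^2 = 6.06987117 mm^2
v_feed = 6.1774 / 6.06987117 = 1.017715 mm/s


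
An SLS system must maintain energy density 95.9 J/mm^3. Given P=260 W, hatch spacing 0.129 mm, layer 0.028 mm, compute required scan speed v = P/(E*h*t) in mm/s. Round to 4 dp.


v = 260 / (95.9*0.129*0.028) = 750.5973 mm/s


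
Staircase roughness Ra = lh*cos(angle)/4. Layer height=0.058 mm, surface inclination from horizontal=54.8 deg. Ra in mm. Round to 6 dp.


Ra = 0.058 * cos(54.8) / 4 = 0.008358 mm


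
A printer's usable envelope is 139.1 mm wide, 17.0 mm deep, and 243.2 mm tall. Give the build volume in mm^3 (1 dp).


V = 139.1 * 17.0 * 243.2 = 575095.0 mm^3


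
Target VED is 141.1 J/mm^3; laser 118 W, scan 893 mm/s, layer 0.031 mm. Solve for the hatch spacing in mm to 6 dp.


h = 118 / (141.1*893*0.031) = 0.030209 mm


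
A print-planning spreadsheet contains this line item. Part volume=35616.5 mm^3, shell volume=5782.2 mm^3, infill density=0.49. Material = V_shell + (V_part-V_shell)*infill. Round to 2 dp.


V_infill = (35616.5 - 5782.2) * 0.49 = 14618.81
V_total = 5782.2 + 14618.81 = 20401.01 mm^3


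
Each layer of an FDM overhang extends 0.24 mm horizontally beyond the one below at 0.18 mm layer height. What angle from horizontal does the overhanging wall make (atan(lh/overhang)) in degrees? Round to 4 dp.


angle = atan(0.18/0.24) = 36.8699 degrees


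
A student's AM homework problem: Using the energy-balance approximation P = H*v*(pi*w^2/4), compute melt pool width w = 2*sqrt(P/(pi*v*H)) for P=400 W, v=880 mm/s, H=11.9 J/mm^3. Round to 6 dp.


w = 2*sqrt(400/(pi*880*11.9)) = 0.220531 mm


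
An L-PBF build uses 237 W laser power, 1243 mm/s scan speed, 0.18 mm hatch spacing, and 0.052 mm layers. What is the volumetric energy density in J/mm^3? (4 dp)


E = 237 / (1243*0.18*0.052) = 20.3705 J/mm^3


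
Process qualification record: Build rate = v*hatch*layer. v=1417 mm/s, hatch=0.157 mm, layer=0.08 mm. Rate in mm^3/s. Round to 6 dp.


Rate = 1417 * 0.157 * 0.08 = 17.79752 mm^3/s


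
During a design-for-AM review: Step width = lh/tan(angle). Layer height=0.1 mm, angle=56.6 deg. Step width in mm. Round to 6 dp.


step = 0.1 / tan(56.6) = 0.065938 mm


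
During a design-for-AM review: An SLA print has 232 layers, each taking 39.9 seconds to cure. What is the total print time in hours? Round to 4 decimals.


t = 232 * 39.9 / 3600 = 2.5713 hrs


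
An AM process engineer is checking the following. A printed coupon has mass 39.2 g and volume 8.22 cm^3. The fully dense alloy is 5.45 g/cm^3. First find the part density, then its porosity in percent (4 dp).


rho_part = 39.2 / 8.22 = 4.76885645 g/cm^3
Porosity = (1 - 4.76885645/5.45)*100 = 12.498 %


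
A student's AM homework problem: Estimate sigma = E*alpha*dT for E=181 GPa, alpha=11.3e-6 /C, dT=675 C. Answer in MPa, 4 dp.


sigma = 181*1000 * 11.3e-6 * 675 = 1380.5775 MPa


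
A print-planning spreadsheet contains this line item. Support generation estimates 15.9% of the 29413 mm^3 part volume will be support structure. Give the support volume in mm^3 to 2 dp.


V_support = 29413 * 0.159 = 4676.67 mm^3


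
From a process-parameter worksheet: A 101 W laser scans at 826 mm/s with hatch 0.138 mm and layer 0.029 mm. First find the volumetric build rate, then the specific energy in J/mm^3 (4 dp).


Build rate = 826 * 0.138 * 0.029 = 3.305652 mm^3/s
SE = 101 / 3.305652 = 30.5537 J/mm^3


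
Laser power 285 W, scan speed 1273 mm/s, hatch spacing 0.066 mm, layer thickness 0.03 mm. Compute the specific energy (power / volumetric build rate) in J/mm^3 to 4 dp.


Build rate = 1273 * 0.066 * 0.03 = 2.52054 mm^3/s
SE = 285 / 2.52054 = 113.071 J/mm^3


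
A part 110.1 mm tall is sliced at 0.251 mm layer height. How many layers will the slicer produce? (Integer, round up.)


Layers = ceil(110.1/0.251) = 439


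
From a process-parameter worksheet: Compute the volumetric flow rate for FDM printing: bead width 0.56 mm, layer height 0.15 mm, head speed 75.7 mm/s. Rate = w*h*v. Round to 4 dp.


Rate = 0.56 * 0.15 * 75.7 = 6.3588 mm^3/s


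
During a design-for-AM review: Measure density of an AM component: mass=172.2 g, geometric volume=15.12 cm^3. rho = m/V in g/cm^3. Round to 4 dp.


rho = 172.2 / 15.12 = 11.3889 g/cm^3


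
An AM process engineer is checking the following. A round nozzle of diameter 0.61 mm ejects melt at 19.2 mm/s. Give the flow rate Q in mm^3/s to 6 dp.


A = pi*(0.61/2)^2 = 0.29224666 mm^2
Q = 0.29224666 * 19.2 = 5.611136 mm^3/s


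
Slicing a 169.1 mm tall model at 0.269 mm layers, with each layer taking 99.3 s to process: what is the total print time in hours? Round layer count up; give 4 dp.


Layers = ceil(169.1/0.269) = 629
t = 629 * 99.3 / 3600 = 17.3499 hrs


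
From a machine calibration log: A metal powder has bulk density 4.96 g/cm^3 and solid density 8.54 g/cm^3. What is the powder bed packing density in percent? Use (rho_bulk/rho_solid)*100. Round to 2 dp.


Packing = (4.96/8.54)*100 = 58.08 %


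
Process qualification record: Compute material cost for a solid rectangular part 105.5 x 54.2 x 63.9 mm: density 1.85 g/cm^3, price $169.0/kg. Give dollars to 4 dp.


V = 105.5 * 54.2 * 63.9 = 365386.59 mm^3 = 365.38659 cm^3
Mass = 365.38659 * 1.85 / 1000 = 0.67596519 kg
Cost = 0.67596519 * 169.0 = 114.2381 $


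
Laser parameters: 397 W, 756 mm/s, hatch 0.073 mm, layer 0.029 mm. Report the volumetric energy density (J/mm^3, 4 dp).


E = 397 / (756*0.073*0.029) = 248.0549 J/mm^3


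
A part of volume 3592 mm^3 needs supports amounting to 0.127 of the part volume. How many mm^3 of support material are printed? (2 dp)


V_support = 3592 * 0.127 = 456.18 mm^3


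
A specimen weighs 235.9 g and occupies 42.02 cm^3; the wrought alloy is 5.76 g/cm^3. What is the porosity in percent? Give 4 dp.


rho_part = 235.9 / 42.02 = 5.61399334 g/cm^3
Porosity = (1 - 5.61399334/5.76)*100 = 2.5348 %


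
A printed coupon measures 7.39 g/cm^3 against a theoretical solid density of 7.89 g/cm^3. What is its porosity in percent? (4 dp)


Porosity = (1-7.39/7.89)*100 = 6.3371 %


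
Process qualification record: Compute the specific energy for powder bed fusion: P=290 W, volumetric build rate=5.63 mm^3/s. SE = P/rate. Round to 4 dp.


SE = 290 / 5.63 = 51.5098 J/mm^3


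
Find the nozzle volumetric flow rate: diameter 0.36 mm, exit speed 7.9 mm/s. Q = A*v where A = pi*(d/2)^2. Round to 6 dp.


A = pi*(0.36/2)^2 = 0.1017876 mm^2
Q = 0.1017876 * 7.9 = 0.804122 mm^3/s


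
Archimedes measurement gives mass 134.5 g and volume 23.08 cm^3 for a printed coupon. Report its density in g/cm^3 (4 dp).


rho = 134.5 / 23.08 = 5.8276 g/cm^3


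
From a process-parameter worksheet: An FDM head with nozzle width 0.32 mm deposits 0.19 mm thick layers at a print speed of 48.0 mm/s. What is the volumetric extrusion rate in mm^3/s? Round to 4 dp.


Rate = 0.32 * 0.19 * 48.0 = 2.9184 mm^3/s


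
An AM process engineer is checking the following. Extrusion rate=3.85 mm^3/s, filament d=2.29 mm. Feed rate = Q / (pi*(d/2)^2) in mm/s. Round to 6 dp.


A = pi*(2.29/2)^2 = 4.118707
v = 3.85 / 4.118707 = 0.934759 mm/s


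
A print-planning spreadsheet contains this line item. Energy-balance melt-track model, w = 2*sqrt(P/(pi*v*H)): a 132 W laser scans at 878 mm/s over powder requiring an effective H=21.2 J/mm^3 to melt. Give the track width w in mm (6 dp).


w = 2*sqrt(132/(pi*878*21.2)) = 0.095023 mm


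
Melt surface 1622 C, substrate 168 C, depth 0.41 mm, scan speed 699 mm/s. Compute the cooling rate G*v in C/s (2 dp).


G = (1622-168)/0.41 = 3546.34146341 C/mm
CR = 3546.34146341 * 699 = 2478892.68 C/s


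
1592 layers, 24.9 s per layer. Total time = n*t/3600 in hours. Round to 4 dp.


t = 1592 * 24.9 / 3600 = 11.0113 hrs


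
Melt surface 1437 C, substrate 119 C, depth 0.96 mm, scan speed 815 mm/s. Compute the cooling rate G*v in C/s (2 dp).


G = (1437-119)/0.96 = 1372.91666667 C/mm
CR = 1372.91666667 * 815 = 1118927.08 C/s


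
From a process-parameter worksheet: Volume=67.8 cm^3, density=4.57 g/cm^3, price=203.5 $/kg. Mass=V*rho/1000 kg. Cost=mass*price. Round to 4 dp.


Mass = 67.8*4.57/1000 = 0.309846 kg
Cost = 0.309846 * 203.5 = 63.0537 $


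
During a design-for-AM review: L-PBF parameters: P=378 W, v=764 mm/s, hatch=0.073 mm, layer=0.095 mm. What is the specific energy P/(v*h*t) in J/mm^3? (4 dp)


Build rate = 764 * 0.073 * 0.095 = 5.29834 mm^3/s
SE = 378 / 5.29834 = 71.3431 J/mm^3


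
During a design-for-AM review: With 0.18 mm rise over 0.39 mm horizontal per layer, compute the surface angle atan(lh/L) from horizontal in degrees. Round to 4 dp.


angle = atan(0.18/0.39) = 24.7751 degrees


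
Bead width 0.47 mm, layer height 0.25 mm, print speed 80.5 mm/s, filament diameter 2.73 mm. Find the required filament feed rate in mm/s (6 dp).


Q = 0.47 * 0.25 * 80.5 = 9.45875 mm^3/s
A_fil = pi*(2.73/2)^2 = 5.85349397 mm^2
v_feed = 9.45875 / 5.85349397 = 1.615915 mm/s


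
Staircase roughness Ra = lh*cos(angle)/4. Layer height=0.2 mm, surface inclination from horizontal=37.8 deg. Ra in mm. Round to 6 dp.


Ra = 0.2 * cos(37.8) / 4 = 0.039508 mm


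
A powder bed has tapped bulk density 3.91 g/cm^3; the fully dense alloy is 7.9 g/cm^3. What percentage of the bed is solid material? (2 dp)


Packing = (3.91/7.9)*100 = 49.49 %


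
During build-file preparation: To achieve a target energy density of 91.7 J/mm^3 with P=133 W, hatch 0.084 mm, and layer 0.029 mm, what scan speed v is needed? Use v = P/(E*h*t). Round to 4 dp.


v = 133 / (91.7*0.084*0.029) = 595.3948 mm/s


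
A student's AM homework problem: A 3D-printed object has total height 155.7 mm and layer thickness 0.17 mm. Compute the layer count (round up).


Layers = ceil(155.7/0.17) = 916


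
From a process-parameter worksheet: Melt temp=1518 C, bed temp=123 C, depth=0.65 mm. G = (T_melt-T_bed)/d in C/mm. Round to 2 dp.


G = (1518-123)/0.65 = 2146.15 C/mm


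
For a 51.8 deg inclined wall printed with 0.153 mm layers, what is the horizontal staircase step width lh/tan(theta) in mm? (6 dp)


step = 0.153 / tan(51.8) = 0.120399 mm


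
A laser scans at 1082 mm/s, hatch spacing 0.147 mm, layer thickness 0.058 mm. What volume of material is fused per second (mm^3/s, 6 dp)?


Rate = 1082 * 0.147 * 0.058 = 9.225132 mm^3/s


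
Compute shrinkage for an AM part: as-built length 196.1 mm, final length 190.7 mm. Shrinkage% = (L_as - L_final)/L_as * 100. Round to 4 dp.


Shrinkage = ((196.1-190.7)/196.1)*100 = 2.7537 %


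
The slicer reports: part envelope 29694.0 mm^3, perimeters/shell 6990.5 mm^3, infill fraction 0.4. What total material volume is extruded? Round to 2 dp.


V_infill = (29694.0 - 6990.5) * 0.4 = 9081.4
V_total = 6990.5 + 9081.4 = 16071.9 mm^3


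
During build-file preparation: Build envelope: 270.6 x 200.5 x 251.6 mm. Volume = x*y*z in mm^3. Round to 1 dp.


V = 270.6 * 200.5 * 251.6 = 13650633.5 mm^3


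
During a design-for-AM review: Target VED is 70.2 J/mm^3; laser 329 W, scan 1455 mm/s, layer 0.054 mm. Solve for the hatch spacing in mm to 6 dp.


h = 329 / (70.2*1455*0.054) = 0.059649 mm


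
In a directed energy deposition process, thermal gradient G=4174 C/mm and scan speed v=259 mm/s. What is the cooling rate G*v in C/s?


CR = 4174 * 259 = 1081066 C/s


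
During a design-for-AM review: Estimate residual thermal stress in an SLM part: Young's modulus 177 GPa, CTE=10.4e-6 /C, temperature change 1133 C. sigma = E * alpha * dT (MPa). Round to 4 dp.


sigma = 177*1000 * 10.4e-6 * 1133 = 2085.6264 MPa


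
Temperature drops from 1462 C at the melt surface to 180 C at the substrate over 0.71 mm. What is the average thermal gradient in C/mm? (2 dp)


G = (1462-180)/0.71 = 1805.63 C/mm


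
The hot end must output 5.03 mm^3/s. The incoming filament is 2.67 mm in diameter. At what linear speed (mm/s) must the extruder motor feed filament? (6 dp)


A = pi*(2.67/2)^2 = 5.599025
v = 5.03 / 5.599025 = 0.898371 mm/s


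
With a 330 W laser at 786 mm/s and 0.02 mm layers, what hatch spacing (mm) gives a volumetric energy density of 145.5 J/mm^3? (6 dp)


h = 330 / (145.5*786*0.02) = 0.144277 mm


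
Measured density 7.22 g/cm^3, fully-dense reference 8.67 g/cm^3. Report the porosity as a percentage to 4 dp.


Porosity = (1-7.22/8.67)*100 = 16.7243 %


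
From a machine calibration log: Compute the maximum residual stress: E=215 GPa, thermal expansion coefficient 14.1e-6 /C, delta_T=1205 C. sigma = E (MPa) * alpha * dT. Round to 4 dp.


sigma = 215*1000 * 14.1e-6 * 1205 = 3652.9575 MPa


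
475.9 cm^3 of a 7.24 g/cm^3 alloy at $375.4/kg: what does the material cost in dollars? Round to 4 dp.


Mass = 475.9*7.24/1000 = 3.445516 kg
Cost = 3.445516 * 375.4 = 1293.4467 $


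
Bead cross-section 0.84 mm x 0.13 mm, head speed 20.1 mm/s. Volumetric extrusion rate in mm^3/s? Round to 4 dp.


Rate = 0.84 * 0.13 * 20.1 = 2.1949 mm^3/s


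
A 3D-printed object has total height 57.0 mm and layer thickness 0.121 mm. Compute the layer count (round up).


Layers = ceil(57.0/0.121) = 472


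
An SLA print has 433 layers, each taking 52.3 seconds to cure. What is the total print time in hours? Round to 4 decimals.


t = 433 * 52.3 / 3600 = 6.2905 hrs


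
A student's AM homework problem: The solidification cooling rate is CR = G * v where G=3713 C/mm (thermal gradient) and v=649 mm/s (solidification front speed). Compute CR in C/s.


CR = 3713 * 649 = 2409737 C/s


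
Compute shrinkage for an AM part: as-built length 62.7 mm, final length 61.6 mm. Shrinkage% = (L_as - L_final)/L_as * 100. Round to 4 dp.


Shrinkage = ((62.7-61.6)/62.7)*100 = 1.7544 %


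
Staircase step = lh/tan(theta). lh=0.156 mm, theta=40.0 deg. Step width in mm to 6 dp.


step = 0.156 / tan(40.0) = 0.185914 mm


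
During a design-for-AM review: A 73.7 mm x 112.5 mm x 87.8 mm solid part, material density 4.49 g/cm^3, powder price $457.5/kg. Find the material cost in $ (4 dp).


V = 73.7 * 112.5 * 87.8 = 727971.75 mm^3 = 727.97175 cm^3
Mass = 727.97175 * 4.49 / 1000 = 3.26859316 kg
Cost = 3.26859316 * 457.5 = 1495.3814 $


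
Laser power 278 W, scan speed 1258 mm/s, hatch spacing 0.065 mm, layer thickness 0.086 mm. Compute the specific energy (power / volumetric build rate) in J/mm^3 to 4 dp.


Build rate = 1258 * 0.065 * 0.086 = 7.03222 mm^3/s
SE = 278 / 7.03222 = 39.5323 J/mm^3


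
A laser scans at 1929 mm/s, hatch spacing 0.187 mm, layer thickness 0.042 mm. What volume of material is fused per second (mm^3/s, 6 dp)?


Rate = 1929 * 0.187 * 0.042 = 15.150366 mm^3/s


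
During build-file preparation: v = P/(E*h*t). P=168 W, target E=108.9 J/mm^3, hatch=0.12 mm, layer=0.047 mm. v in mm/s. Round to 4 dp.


v = 168 / (108.9*0.12*0.047) = 273.5283 mm/s


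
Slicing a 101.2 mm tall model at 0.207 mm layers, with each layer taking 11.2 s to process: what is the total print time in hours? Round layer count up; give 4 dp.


Layers = ceil(101.2/0.207) = 489
t = 489 * 11.2 / 3600 = 1.5213 hrs


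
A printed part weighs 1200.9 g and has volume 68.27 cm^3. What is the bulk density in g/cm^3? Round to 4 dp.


rho = 1200.9 / 68.27 = 17.5904 g/cm^3


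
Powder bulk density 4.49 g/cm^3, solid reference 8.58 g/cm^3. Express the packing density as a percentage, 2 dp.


Packing = (4.49/8.58)*100 = 52.33 %


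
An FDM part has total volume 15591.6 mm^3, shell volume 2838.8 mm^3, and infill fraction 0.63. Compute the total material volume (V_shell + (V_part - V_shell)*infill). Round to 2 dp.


V_infill = (15591.6 - 2838.8) * 0.63 = 8034.26
V_total = 2838.8 + 8034.26 = 10873.06 mm^3


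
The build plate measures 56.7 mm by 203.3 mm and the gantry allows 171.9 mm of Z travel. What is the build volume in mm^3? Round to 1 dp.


V = 56.7 * 203.3 * 171.9 = 1981510.2 mm^3


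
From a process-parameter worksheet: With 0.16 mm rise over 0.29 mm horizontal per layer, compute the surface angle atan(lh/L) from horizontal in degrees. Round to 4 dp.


angle = atan(0.16/0.29) = 28.8866 degrees


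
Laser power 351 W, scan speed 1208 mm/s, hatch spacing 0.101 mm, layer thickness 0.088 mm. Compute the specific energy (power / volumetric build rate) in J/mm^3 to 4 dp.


Build rate = 1208 * 0.101 * 0.088 = 10.736704 mm^3/s
SE = 351 / 10.736704 = 32.6916 J/mm^3


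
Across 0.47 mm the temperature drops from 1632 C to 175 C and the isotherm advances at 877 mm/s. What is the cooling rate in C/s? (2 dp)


G = (1632-175)/0.47 = 3100.0 C/mm
CR = 3100.0 * 877 = 2718700.0 C/s


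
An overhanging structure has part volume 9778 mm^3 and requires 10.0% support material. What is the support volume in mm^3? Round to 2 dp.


V_support = 9778 * 0.1 = 977.8 mm^3


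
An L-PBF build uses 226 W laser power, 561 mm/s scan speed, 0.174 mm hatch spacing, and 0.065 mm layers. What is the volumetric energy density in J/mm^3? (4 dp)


E = 226 / (561*0.174*0.065) = 35.6191 J/mm^3


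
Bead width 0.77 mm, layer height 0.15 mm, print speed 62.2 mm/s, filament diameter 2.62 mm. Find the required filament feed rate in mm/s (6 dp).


Q = 0.77 * 0.15 * 62.2 = 7.1841 mm^3/s
A_fil = pi*(2.62/2)^2 = 5.39128715 mm^2
v_feed = 7.1841 / 5.39128715 = 1.332539 mm/s


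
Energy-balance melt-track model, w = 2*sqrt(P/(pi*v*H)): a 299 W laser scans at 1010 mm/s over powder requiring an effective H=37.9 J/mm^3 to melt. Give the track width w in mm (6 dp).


w = 2*sqrt(299/(pi*1010*37.9)) = 0.099726 mm


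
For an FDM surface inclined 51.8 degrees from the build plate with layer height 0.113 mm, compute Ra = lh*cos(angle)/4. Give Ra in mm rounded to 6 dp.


Ra = 0.113 * cos(51.8) / 4 = 0.01747 mm


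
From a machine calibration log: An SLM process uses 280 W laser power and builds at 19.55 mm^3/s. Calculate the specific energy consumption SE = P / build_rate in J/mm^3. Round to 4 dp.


SE = 280 / 19.55 = 14.3223 J/mm^3


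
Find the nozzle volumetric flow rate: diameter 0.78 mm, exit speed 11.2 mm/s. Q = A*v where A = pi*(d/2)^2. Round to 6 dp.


A = pi*(0.78/2)^2 = 0.47783624 mm^2
Q = 0.47783624 * 11.2 = 5.351766 mm^3/s


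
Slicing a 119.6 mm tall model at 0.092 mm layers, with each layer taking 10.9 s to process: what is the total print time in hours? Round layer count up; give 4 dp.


Layers = ceil(119.6/0.092) = 1300
t = 1300 * 10.9 / 3600 = 3.9361 hrs


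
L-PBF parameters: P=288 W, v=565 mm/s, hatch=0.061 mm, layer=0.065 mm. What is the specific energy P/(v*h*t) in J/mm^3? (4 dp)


Build rate = 565 * 0.061 * 0.065 = 2.240225 mm^3/s
SE = 288 / 2.240225 = 128.5585 J/mm^3


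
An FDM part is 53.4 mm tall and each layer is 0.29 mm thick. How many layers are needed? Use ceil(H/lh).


Layers = ceil(53.4/0.29) = 185


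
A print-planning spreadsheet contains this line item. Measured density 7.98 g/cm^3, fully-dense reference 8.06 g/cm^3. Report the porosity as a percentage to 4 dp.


Porosity = (1-7.98/8.06)*100 = 0.9926 %


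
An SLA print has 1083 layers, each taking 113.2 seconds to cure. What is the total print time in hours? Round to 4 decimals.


t = 1083 * 113.2 / 3600 = 34.0543 hrs


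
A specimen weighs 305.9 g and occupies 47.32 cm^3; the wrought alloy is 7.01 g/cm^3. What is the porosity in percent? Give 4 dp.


rho_part = 305.9 / 47.32 = 6.46449704 g/cm^3
Porosity = (1 - 6.46449704/7.01)*100 = 7.7818 %


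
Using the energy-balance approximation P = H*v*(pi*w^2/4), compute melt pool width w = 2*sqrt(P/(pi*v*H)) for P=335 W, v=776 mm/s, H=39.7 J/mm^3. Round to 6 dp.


w = 2*sqrt(335/(pi*776*39.7)) = 0.117666 mm


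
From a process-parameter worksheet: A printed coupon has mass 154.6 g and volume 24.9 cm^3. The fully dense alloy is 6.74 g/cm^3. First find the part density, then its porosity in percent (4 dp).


rho_part = 154.6 / 24.9 = 6.20883534 g/cm^3
Porosity = (1 - 6.20883534/6.74)*100 = 7.8808 %


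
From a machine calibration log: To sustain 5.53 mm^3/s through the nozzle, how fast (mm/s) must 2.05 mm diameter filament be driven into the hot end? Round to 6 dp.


A = pi*(2.05/2)^2 = 3.300636
v = 5.53 / 3.300636 = 1.675435 mm/s


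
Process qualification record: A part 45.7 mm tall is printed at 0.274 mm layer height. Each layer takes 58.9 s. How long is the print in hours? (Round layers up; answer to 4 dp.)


Layers = ceil(45.7/0.274) = 167
t = 167 * 58.9 / 3600 = 2.7323 hrs


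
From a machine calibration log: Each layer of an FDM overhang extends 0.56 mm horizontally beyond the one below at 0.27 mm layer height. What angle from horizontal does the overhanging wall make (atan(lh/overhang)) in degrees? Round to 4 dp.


angle = atan(0.27/0.56) = 25.7407 degrees


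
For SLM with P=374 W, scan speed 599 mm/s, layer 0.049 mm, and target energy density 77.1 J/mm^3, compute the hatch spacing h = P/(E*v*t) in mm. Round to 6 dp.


h = 374 / (77.1*599*0.049) = 0.16527 mm


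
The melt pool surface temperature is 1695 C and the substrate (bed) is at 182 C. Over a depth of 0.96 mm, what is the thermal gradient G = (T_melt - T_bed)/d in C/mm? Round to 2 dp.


G = (1695-182)/0.96 = 1576.04 C/mm


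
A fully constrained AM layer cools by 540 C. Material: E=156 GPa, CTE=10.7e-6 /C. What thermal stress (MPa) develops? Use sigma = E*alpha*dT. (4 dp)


sigma = 156*1000 * 10.7e-6 * 540 = 901.368 MPa


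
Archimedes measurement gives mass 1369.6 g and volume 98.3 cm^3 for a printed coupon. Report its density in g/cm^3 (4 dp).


rho = 1369.6 / 98.3 = 13.9329 g/cm^3


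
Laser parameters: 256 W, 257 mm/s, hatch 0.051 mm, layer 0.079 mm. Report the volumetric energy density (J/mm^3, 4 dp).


E = 256 / (257*0.051*0.079) = 247.2348 J/mm^3


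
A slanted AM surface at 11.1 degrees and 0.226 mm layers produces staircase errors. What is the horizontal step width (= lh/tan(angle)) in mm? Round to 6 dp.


step = 0.226 / tan(11.1) = 1.151932 mm


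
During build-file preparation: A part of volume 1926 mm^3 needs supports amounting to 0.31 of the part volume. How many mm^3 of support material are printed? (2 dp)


V_support = 1926 * 0.31 = 597.06 mm^3


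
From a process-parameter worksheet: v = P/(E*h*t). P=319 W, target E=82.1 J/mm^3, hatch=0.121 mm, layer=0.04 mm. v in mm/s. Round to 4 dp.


v = 319 / (82.1*0.121*0.04) = 802.7904 mm/s


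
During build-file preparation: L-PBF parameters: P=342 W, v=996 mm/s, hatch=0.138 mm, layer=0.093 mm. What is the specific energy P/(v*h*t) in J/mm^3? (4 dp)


Build rate = 996 * 0.138 * 0.093 = 12.782664 mm^3/s
SE = 342 / 12.782664 = 26.755 J/mm^3


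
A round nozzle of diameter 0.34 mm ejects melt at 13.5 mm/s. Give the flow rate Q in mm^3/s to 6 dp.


A = pi*(0.34/2)^2 = 0.09079203 mm^2
Q = 0.09079203 * 13.5 = 1.225692 mm^3/s


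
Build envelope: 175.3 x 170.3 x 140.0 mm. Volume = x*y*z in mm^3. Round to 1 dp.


V = 175.3 * 170.3 * 140.0 = 4179502.6 mm^3


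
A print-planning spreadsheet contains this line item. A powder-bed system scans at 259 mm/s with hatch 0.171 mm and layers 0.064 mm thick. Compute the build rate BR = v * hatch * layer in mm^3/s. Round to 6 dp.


Rate = 259 * 0.171 * 0.064 = 2.834496 mm^3/s


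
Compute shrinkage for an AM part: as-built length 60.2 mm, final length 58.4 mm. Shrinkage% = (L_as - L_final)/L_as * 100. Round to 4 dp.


Shrinkage = ((60.2-58.4)/60.2)*100 = 2.99 %


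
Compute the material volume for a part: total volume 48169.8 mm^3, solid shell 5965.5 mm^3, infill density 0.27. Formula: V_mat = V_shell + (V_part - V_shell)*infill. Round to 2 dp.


V_infill = (48169.8 - 5965.5) * 0.27 = 11395.16
V_total = 5965.5 + 11395.16 = 17360.66 mm^3


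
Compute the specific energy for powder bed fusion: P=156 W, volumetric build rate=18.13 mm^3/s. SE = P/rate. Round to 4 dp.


SE = 156 / 18.13 = 8.6045 J/mm^3


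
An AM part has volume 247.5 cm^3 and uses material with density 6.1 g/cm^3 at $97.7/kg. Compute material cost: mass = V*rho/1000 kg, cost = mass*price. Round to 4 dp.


Mass = 247.5*6.1/1000 = 1.50975 kg
Cost = 1.50975 * 97.7 = 147.5026 $


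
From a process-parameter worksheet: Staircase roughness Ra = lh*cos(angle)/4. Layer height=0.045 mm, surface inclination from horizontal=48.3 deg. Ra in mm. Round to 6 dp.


Ra = 0.045 * cos(48.3) / 4 = 0.007484 mm


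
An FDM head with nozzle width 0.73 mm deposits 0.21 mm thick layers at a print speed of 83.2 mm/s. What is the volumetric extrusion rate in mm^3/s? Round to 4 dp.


Rate = 0.73 * 0.21 * 83.2 = 12.7546 mm^3/s


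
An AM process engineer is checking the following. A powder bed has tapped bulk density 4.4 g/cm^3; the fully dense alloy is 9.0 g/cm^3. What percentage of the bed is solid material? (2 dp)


Packing = (4.4/9.0)*100 = 48.89 %


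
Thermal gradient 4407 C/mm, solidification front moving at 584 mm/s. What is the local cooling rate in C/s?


CR = 4407 * 584 = 2573688 C/s


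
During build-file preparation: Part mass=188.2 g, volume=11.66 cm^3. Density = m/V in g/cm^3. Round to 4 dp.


rho = 188.2 / 11.66 = 16.1407 g/cm^3


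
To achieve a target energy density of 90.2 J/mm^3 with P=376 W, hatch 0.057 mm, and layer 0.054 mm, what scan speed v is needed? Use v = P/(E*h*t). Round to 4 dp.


v = 376 / (90.2*0.057*0.054) = 1354.2932 mm/s


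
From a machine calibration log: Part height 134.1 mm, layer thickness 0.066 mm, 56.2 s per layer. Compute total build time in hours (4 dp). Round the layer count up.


Layers = ceil(134.1/0.066) = 2032
t = 2032 * 56.2 / 3600 = 31.7218 hrs


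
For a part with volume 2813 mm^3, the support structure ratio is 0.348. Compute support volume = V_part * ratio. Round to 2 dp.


V_support = 2813 * 0.348 = 978.92 mm^3


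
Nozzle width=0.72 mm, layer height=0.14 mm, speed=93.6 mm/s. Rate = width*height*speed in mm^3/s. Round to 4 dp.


Rate = 0.72 * 0.14 * 93.6 = 9.4349 mm^3/s


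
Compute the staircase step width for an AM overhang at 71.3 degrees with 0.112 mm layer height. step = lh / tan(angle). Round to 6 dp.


step = 0.112 / tan(71.3) = 0.03791 mm


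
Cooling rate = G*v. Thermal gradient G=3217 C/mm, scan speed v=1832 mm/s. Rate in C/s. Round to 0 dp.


CR = 3217 * 1832 = 5893544 C/s


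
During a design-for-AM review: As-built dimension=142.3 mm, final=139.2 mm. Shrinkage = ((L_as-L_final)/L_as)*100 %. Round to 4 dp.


Shrinkage = ((142.3-139.2)/142.3)*100 = 2.1785 %


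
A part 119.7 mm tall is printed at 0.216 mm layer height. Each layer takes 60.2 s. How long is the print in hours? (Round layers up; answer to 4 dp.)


Layers = ceil(119.7/0.216) = 555
t = 555 * 60.2 / 3600 = 9.2808 hrs


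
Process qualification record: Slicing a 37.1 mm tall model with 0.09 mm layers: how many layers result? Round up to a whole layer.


Layers = ceil(37.1/0.09) = 413


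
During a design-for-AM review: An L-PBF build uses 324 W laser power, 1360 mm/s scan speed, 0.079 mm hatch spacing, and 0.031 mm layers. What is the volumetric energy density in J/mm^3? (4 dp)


E = 324 / (1360*0.079*0.031) = 97.2786 J/mm^3


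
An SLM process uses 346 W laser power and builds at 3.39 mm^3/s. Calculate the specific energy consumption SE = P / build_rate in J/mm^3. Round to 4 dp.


SE = 346 / 3.39 = 102.0649 J/mm^3


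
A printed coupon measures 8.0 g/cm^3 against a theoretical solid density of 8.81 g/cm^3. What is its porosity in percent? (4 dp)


Porosity = (1-8.0/8.81)*100 = 9.1941 %


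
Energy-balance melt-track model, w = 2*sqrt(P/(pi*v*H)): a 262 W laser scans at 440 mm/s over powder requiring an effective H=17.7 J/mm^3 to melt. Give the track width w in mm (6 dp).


w = 2*sqrt(262/(pi*440*17.7)) = 0.206963 mm


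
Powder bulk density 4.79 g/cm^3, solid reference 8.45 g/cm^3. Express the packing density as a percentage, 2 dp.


Packing = (4.79/8.45)*100 = 56.69 %


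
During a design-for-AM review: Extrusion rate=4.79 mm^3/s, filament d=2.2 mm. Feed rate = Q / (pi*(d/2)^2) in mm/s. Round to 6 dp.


A = pi*(2.2/2)^2 = 3.801327
v = 4.79 / 3.801327 = 1.260086 mm/s


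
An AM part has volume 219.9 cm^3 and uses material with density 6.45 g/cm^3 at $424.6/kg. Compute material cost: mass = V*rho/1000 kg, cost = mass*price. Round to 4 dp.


Mass = 219.9*6.45/1000 = 1.418355 kg
Cost = 1.418355 * 424.6 = 602.2335 $


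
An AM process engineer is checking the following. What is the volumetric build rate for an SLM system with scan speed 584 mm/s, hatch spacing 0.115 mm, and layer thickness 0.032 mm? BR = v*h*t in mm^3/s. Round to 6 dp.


Rate = 584 * 0.115 * 0.032 = 2.14912 mm^3/s


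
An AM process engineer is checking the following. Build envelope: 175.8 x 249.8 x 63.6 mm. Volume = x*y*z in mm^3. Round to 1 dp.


V = 175.8 * 249.8 * 63.6 = 2792983.8 mm^3


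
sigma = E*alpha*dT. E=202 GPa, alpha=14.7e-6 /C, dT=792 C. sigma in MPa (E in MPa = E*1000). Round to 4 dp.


sigma = 202*1000 * 14.7e-6 * 792 = 2351.7648 MPa


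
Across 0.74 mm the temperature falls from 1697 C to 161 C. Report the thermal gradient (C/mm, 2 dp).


G = (1697-161)/0.74 = 2075.68 C/mm


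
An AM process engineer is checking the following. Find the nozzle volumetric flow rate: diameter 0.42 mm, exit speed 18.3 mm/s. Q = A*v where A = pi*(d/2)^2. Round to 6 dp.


A = pi*(0.42/2)^2 = 0.13854424 mm^2
Q = 0.13854424 * 18.3 = 2.53536 mm^3/s


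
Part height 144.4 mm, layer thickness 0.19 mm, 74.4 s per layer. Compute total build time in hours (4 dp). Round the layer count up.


Layers = ceil(144.4/0.19) = 760
t = 760 * 74.4 / 3600 = 15.7067 hrs


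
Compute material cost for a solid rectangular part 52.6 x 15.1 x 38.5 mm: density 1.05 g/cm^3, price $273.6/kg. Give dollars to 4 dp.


V = 52.6 * 15.1 * 38.5 = 30579.01 mm^3 = 30.57901 cm^3
Mass = 30.57901 * 1.05 / 1000 = 0.03210796 kg
Cost = 0.03210796 * 273.6 = 8.7847 $


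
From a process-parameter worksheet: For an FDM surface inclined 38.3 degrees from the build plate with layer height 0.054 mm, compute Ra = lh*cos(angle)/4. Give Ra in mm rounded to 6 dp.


Ra = 0.054 * cos(38.3) / 4 = 0.010594 mm


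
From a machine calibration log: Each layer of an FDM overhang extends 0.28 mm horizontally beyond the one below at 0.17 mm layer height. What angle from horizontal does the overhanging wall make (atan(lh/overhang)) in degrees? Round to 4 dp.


angle = atan(0.17/0.28) = 31.2637 degrees


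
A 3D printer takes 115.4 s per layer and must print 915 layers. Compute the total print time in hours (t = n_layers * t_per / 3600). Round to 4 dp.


t = 915 * 115.4 / 3600 = 29.3308 hrs


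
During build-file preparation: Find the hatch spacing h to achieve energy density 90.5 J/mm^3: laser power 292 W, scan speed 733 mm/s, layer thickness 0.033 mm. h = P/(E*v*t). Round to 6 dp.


h = 292 / (90.5*733*0.033) = 0.133388 mm


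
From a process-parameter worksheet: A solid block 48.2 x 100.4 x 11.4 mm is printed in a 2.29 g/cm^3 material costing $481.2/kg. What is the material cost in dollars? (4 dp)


V = 48.2 * 100.4 * 11.4 = 55167.792 mm^3 = 55.167792 cm^3
Mass = 55.167792 * 2.29 / 1000 = 0.12633424 kg
Cost = 0.12633424 * 481.2 = 60.792 $


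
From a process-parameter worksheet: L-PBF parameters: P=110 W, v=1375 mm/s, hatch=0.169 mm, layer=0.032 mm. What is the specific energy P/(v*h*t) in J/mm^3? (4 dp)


Build rate = 1375 * 0.169 * 0.032 = 7.436 mm^3/s
SE = 110 / 7.436 = 14.7929 J/mm^3


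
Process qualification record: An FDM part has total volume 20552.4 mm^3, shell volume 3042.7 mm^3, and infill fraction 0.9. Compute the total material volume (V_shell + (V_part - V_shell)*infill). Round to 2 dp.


V_infill = (20552.4 - 3042.7) * 0.9 = 15758.73
V_total = 3042.7 + 15758.73 = 18801.43 mm^3


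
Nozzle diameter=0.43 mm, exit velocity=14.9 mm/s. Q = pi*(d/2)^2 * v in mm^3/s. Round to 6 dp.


A = pi*(0.43/2)^2 = 0.14522012 mm^2
Q = 0.14522012 * 14.9 = 2.16378 mm^3/s


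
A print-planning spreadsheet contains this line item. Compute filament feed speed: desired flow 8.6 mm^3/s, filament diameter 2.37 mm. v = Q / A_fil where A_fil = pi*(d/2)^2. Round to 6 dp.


A = pi*(2.37/2)^2 = 4.411503
v = 8.6 / 4.411503 = 1.949449 mm/s


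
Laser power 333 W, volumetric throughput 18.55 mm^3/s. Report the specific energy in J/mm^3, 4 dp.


SE = 333 / 18.55 = 17.9515 J/mm^3


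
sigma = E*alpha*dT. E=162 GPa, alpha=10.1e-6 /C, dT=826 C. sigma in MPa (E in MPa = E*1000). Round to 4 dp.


sigma = 162*1000 * 10.1e-6 * 826 = 1351.5012 MPa


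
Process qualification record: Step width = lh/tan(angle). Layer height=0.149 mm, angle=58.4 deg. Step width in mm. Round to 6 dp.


step = 0.149 / tan(58.4) = 0.091665 mm


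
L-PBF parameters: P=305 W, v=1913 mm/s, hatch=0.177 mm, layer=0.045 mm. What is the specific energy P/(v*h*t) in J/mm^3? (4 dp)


Build rate = 1913 * 0.177 * 0.045 = 15.237045 mm^3/s
SE = 305 / 15.237045 = 20.017 J/mm^3


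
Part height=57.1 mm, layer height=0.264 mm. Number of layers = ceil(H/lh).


Layers = ceil(57.1/0.264) = 217


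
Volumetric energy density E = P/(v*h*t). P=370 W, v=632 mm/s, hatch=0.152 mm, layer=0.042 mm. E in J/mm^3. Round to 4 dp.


E = 370 / (632*0.152*0.042) = 91.7047 J/mm^3


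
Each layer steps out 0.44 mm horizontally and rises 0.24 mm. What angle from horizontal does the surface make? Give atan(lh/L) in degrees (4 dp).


angle = atan(0.24/0.44) = 28.6105 degrees


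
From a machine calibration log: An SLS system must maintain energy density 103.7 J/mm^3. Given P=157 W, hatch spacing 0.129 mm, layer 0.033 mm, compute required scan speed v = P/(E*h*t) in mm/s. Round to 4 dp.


v = 157 / (103.7*0.129*0.033) = 355.6454 mm/s


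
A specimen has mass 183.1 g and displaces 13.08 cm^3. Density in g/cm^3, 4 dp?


rho = 183.1 / 13.08 = 13.9985 g/cm^3


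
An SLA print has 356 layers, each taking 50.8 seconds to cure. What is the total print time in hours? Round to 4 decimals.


t = 356 * 50.8 / 3600 = 5.0236 hrs


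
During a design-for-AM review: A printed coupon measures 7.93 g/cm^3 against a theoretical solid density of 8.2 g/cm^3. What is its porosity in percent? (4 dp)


Porosity = (1-7.93/8.2)*100 = 3.2927 %


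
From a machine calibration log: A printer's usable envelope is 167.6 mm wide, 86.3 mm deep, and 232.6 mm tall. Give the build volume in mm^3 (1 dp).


V = 167.6 * 86.3 * 232.6 = 3364298.5 mm^3


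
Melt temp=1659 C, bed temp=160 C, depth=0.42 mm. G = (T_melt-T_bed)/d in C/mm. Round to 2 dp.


G = (1659-160)/0.42 = 3569.05 C/mm


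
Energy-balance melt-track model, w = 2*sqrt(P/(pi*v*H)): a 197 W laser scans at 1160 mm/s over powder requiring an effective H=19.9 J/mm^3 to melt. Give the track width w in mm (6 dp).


w = 2*sqrt(197/(pi*1160*19.9)) = 0.10424 mm


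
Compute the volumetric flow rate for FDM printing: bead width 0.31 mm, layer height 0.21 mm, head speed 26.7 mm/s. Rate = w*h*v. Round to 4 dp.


Rate = 0.31 * 0.21 * 26.7 = 1.7382 mm^3/s


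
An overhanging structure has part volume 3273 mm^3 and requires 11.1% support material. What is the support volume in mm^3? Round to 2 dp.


V_support = 3273 * 0.111 = 363.3 mm^3


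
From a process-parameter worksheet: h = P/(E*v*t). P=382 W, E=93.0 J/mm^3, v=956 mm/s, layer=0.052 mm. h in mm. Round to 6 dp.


h = 382 / (93.0*956*0.052) = 0.082626 mm


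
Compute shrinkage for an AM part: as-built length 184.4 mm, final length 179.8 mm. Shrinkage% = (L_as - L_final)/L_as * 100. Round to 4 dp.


Shrinkage = ((184.4-179.8)/184.4)*100 = 2.4946 %


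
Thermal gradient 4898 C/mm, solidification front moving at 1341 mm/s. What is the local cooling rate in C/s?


CR = 4898 * 1341 = 6568218 C/s


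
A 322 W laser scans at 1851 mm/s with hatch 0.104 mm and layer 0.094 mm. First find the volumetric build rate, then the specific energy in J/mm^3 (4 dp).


Build rate = 1851 * 0.104 * 0.094 = 18.095376 mm^3/s
SE = 322 / 18.095376 = 17.7946 J/mm^3


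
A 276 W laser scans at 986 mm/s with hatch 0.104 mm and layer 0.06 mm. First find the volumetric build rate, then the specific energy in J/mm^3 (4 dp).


Build rate = 986 * 0.104 * 0.06 = 6.15264 mm^3/s
SE = 276 / 6.15264 = 44.8588 J/mm^3


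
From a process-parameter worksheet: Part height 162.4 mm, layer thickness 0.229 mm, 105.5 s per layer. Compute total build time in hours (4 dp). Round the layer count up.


Layers = ceil(162.4/0.229) = 710
t = 710 * 105.5 / 3600 = 20.8069 hrs


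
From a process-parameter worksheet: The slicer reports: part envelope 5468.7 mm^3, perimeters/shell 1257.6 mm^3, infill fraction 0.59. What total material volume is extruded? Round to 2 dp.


V_infill = (5468.7 - 1257.6) * 0.59 = 2484.55
V_total = 1257.6 + 2484.55 = 3742.15 mm^3


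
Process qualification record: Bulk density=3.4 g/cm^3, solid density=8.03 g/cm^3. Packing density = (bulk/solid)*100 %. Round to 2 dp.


Packing = (3.4/8.03)*100 = 42.34 %


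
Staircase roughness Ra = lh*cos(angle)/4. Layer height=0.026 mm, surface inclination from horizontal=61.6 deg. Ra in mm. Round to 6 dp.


Ra = 0.026 * cos(61.6) / 4 = 0.003092 mm
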